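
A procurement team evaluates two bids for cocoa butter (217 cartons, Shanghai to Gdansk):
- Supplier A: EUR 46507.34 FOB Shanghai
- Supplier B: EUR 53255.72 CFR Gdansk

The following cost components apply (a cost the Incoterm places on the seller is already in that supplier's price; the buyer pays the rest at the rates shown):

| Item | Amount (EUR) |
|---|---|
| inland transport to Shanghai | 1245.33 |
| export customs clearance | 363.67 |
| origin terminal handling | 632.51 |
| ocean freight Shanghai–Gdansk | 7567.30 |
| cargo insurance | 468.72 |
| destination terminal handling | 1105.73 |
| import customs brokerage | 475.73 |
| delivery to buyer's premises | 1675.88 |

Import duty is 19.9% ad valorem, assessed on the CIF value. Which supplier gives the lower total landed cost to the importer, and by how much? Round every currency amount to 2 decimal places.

Supplier B is cheaper by EUR 981.89

Supplier A (FOB):
CIF value = FOB price + freight + insurance = 46507.34 + 7567.30 + 468.72 = 54543.36
Import duty = 54543.36 × 19.9% = 10854.13
Buyer bears (A): 7567.30 + 468.72 + 1105.73 + 475.73 + 1675.88 = 11293.36
Landed cost (A) = invoice 46507.34 + 11293.36 + duty 10854.13 = 68654.83
Supplier B (CFR):
CIF value = CFR price + insurance = 53255.72 + 468.72 = 53724.44
Import duty = 53724.44 × 19.9% = 10691.16
Buyer bears (B): 468.72 + 1105.73 + 475.73 + 1675.88 = 3726.06
Landed cost (B) = invoice 53255.72 + 3726.06 + duty 10691.16 = 67672.94
Difference = |68654.83 − 67672.94| = 981.89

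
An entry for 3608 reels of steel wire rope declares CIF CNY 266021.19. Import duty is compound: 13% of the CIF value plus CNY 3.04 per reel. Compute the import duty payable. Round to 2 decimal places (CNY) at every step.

Ad valorem component: 266021.19 × 13% = 34582.75
Specific component: 3608 × 3.04 = 10968.32
Import duty = 34582.75 + 10968.32 = 45551.07

Import duty: CNY 45551.07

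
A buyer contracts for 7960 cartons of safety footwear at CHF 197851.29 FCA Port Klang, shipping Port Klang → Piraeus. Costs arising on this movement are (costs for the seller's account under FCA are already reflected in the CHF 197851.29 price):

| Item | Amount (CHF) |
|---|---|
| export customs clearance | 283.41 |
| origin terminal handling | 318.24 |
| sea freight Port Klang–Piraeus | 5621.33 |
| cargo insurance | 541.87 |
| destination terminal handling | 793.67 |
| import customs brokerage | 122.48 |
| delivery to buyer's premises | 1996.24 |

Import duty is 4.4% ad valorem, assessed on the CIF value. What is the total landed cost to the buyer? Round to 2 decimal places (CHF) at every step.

Total landed cost: CHF 216235.76

FCA: the seller delivers export-cleared goods to the carrier; the buyer bears costs from that point.
Already in the invoice (seller's account under FCA): export clearance — exclude.
CIF value = FCA price + origin terminal + freight + insurance = 197851.29 + 318.24 + 5621.33 + 541.87 = 204332.73
Import duty = 204332.73 × 4.4% = 8990.64
Buyer bears: origin terminal 318.24 + freight 5621.33 + insurance 541.87 + destination terminal 793.67 + brokerage 122.48 + delivery 1996.24 + duty 8990.64 = 18384.47
Landed cost = invoice 197851.29 + 18384.47 = 216235.76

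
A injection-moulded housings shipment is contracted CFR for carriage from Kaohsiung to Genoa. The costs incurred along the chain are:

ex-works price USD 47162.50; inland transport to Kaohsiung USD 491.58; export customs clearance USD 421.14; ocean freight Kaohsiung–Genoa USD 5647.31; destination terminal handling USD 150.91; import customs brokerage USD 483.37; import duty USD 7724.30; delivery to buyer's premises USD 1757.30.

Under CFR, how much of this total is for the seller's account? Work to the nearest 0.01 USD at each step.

Seller's account: USD 53722.53

CFR: the seller pays costs through ocean freight to the destination port, but not insurance.
Seller's account: goods 47162.50 + inland to port 491.58 + export clearance 421.14 + freight 5647.31 = 53722.53
Buyer's account: destination terminal 150.91 + brokerage 483.37 + duty 7724.30 + delivery 1757.30 = 10115.88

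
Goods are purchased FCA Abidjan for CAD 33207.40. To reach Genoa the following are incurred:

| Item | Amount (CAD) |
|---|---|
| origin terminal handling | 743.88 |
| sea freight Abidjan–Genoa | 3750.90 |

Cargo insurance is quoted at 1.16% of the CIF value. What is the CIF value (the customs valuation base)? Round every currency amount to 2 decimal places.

Let C be the CIF value. C = FCA price + pre-shipment costs + freight + 1.16% × C
C − 1.16% × C = 33207.40 + 743.88 + 3750.90
0.9884 × C = 37702.18
C = 37702.18 / 0.9884 = 38144.66
Insurance premium = 1.16% × 38144.66 = 442.48

CIF value: CAD 38144.66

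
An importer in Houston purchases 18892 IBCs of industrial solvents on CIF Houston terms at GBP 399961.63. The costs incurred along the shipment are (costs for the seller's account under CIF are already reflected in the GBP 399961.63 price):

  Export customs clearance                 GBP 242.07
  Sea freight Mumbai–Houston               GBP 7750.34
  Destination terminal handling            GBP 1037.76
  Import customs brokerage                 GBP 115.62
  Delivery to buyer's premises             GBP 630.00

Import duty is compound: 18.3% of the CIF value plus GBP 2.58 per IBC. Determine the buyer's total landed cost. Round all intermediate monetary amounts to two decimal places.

Total landed cost: GBP 523679.35

CIF: the seller pays costs through ocean freight and marine insurance to the destination port.
Already in the invoice (seller's account under CIF): export clearance, freight — exclude.
The CIF price already equals the CIF value: 399961.63
Ad valorem component: 399961.63 × 18.3% = 73192.98
Specific component: 18892 × 2.58 = 48741.36
Import duty = 73192.98 + 48741.36 = 121934.34
Buyer bears: destination terminal 1037.76 + brokerage 115.62 + delivery 630.00 + duty 121934.34 = 123717.72
Landed cost = invoice 399961.63 + 123717.72 = 523679.35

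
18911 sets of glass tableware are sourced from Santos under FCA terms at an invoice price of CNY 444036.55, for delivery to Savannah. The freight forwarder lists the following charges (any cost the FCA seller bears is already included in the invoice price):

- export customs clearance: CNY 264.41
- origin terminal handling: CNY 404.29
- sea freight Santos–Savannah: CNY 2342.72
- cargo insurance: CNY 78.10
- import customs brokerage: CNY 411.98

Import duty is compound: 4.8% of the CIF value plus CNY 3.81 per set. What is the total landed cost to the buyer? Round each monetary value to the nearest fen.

FCA: the seller delivers export-cleared goods to the carrier; the buyer bears costs from that point.
Already in the invoice (seller's account under FCA): export clearance — exclude.
CIF value = FCA price + origin terminal + freight + insurance = 444036.55 + 404.29 + 2342.72 + 78.10 = 446861.66
Ad valorem component: 446861.66 × 4.8% = 21449.36
Specific component: 18911 × 3.81 = 72050.91
Import duty = 21449.36 + 72050.91 = 93500.27
Buyer bears: origin terminal 404.29 + freight 2342.72 + insurance 78.10 + brokerage 411.98 + duty 93500.27 = 96737.36
Landed cost = invoice 444036.55 + 96737.36 = 540773.91

Total landed cost: CNY 540773.91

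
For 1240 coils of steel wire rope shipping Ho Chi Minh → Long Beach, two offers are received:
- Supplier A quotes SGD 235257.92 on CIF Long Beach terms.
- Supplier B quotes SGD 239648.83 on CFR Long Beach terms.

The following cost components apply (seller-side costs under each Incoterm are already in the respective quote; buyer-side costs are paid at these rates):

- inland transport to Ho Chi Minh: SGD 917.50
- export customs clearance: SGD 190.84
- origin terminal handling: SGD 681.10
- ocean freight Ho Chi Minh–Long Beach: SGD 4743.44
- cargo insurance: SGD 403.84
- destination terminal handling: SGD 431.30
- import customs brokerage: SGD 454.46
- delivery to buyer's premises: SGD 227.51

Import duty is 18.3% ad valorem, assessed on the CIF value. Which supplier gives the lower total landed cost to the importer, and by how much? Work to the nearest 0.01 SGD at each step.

Supplier A is cheaper by SGD 5672.19

Supplier A (CIF):
The CIF price already equals the CIF value: 235257.92
Import duty = 235257.92 × 18.3% = 43052.20
Buyer bears (A): 431.30 + 454.46 + 227.51 = 1113.27
Landed cost (A) = invoice 235257.92 + 1113.27 + duty 43052.20 = 279423.39
Supplier B (CFR):
CIF value = CFR price + insurance = 239648.83 + 403.84 = 240052.67
Import duty = 240052.67 × 18.3% = 43929.64
Buyer bears (B): 403.84 + 431.30 + 454.46 + 227.51 = 1517.11
Landed cost (B) = invoice 239648.83 + 1517.11 + duty 43929.64 = 285095.58
Difference = |279423.39 − 285095.58| = 5672.19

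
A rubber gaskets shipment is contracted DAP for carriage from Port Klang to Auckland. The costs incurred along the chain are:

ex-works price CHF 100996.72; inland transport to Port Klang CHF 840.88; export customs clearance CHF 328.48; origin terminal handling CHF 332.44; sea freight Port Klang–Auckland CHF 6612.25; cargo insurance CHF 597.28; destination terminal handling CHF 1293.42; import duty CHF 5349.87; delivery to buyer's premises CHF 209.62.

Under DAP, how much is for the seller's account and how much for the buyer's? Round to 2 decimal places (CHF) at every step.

Seller: CHF 111211.09; buyer: CHF 5349.87

DAP: the seller bears all costs to the named destination except import duty and clearance.
Seller's account: goods 100996.72 + inland to port 840.88 + export clearance 328.48 + origin terminal 332.44 + freight 6612.25 + insurance 597.28 + destination terminal 1293.42 + delivery 209.62 = 111211.09
Buyer's account: duty 5349.87 = 5349.87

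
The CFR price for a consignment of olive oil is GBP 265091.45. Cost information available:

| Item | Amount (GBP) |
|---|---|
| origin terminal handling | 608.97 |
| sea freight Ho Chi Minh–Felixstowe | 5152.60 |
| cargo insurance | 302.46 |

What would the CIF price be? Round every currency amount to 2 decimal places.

CIF price: GBP 265393.91

Not relevant to the conversion: freight, origin terminal — on the seller under both CFR and CIF; already in the CFR price and stays in the CIF price.
From CFR to CIF, the seller additionally bears: insurance.
CIF price = 265091.45 + 302.46 = 265393.91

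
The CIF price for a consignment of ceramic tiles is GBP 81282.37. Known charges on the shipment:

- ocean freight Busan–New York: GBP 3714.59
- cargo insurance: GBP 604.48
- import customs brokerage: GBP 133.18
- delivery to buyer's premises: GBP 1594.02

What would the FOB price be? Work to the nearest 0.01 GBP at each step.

Not relevant to the conversion: brokerage, delivery — on the buyer under both terms; not part of either seller's price.
From CIF to FOB, the seller no longer bears: freight, insurance.
FOB price = 81282.37 − 3714.59 − 604.48 = 76963.30

FOB price: GBP 76963.30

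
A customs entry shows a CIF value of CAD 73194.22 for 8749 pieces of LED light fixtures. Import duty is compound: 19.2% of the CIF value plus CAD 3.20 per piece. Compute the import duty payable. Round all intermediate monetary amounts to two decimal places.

Ad valorem component: 73194.22 × 19.2% = 14053.29
Specific component: 8749 × 3.20 = 27996.80
Import duty = 14053.29 + 27996.80 = 42050.09

Import duty: CAD 42050.09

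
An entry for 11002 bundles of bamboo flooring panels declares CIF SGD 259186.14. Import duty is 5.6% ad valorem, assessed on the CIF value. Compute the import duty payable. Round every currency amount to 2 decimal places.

Import duty: SGD 14514.42

Import duty = 259186.14 × 5.6% = 14514.42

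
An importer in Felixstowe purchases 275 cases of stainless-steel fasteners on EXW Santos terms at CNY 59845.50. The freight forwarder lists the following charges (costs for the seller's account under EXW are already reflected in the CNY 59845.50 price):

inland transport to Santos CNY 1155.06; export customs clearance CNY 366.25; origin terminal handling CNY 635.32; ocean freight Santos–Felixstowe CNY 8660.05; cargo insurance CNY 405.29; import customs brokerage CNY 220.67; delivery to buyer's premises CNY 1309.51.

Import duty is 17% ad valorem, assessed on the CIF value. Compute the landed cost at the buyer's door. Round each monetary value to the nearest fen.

EXW: the seller makes goods available at their premises; the buyer bears all onward costs.
CIF value = EXW price + inland to port + export clearance + origin terminal + freight + insurance = 59845.50 + 1155.06 + 366.25 + 635.32 + 8660.05 + 405.29 = 71067.47
Import duty = 71067.47 × 17% = 12081.47
Buyer bears: inland to port 1155.06 + export clearance 366.25 + origin terminal 635.32 + freight 8660.05 + insurance 405.29 + brokerage 220.67 + delivery 1309.51 + duty 12081.47 = 24833.62
Landed cost = invoice 59845.50 + 24833.62 = 84679.12

Total landed cost: CNY 84679.12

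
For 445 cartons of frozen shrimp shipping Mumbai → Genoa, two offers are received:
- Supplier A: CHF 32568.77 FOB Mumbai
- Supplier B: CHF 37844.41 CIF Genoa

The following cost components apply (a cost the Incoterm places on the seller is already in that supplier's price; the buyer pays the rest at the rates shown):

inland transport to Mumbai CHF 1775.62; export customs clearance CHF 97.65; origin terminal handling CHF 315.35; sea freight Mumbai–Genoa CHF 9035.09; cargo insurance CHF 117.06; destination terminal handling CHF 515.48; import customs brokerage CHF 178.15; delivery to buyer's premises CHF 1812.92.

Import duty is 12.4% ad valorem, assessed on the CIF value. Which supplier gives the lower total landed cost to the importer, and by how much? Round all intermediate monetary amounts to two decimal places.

Supplier A (FOB):
CIF value = FOB price + freight + insurance = 32568.77 + 9035.09 + 117.06 = 41720.92
Import duty = 41720.92 × 12.4% = 5173.39
Buyer bears (A): 9035.09 + 117.06 + 515.48 + 178.15 + 1812.92 = 11658.70
Landed cost (A) = invoice 32568.77 + 11658.70 + duty 5173.39 = 49400.86
Supplier B (CIF):
The CIF price already equals the CIF value: 37844.41
Import duty = 37844.41 × 12.4% = 4692.71
Buyer bears (B): 515.48 + 178.15 + 1812.92 = 2506.55
Landed cost (B) = invoice 37844.41 + 2506.55 + duty 4692.71 = 45043.67
Difference = |49400.86 − 45043.67| = 4357.19

Supplier B is cheaper by CHF 4357.19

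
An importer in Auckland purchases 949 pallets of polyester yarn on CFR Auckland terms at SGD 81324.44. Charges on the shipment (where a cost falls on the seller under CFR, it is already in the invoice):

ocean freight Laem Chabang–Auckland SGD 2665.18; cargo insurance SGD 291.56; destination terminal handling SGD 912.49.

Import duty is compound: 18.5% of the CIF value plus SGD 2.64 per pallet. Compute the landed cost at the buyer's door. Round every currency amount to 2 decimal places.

CFR: the seller pays costs through ocean freight to the destination port, but not insurance.
Already in the invoice (seller's account under CFR): freight — exclude.
CIF value = CFR price + insurance = 81324.44 + 291.56 = 81616.00
Ad valorem component: 81616.00 × 18.5% = 15098.96
Specific component: 949 × 2.64 = 2505.36
Import duty = 15098.96 + 2505.36 = 17604.32
Buyer bears: insurance 291.56 + destination terminal 912.49 + duty 17604.32 = 18808.37
Landed cost = invoice 81324.44 + 18808.37 = 100132.81

Total landed cost: SGD 100132.81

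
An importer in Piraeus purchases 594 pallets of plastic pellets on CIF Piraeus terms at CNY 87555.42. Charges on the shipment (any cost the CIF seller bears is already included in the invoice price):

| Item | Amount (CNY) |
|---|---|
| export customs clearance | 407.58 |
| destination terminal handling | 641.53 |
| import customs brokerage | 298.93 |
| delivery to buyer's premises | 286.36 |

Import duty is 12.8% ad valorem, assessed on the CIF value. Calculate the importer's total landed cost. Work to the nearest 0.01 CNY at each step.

Total landed cost: CNY 99989.33

CIF: the seller pays costs through ocean freight and marine insurance to the destination port.
Already in the invoice (seller's account under CIF): export clearance — exclude.
The CIF price already equals the CIF value: 87555.42
Import duty = 87555.42 × 12.8% = 11207.09
Buyer bears: destination terminal 641.53 + brokerage 298.93 + delivery 286.36 + duty 11207.09 = 12433.91
Landed cost = invoice 87555.42 + 12433.91 = 99989.33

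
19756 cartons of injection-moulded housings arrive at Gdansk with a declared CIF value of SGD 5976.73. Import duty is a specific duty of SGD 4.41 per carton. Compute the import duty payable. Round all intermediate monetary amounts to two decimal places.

Import duty = 19756 × 4.41 = 87123.96

Import duty: SGD 87123.96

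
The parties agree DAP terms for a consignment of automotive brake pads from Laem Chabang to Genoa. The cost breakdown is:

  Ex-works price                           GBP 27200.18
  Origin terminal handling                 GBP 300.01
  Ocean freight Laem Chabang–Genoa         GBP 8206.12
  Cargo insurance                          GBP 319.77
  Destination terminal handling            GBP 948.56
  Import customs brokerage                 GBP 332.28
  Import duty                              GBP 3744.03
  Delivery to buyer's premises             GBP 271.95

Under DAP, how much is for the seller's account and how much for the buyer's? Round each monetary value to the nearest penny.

DAP: the seller bears all costs to the named destination except import duty and clearance.
Seller's account: goods 27200.18 + origin terminal 300.01 + freight 8206.12 + insurance 319.77 + destination terminal 948.56 + delivery 271.95 = 37246.59
Buyer's account: brokerage 332.28 + duty 3744.03 = 4076.31

Seller: GBP 37246.59; buyer: GBP 4076.31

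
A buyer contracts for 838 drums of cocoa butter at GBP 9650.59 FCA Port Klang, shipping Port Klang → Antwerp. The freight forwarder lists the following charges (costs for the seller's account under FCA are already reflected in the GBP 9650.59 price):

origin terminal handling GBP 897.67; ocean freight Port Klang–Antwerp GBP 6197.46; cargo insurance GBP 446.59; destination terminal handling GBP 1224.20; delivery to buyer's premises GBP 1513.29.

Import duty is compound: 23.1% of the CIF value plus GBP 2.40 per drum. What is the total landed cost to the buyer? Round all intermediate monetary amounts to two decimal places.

Total landed cost: GBP 25912.42

FCA: the seller delivers export-cleared goods to the carrier; the buyer bears costs from that point.
CIF value = FCA price + origin terminal + freight + insurance = 9650.59 + 897.67 + 6197.46 + 446.59 = 17192.31
Ad valorem component: 17192.31 × 23.1% = 3971.42
Specific component: 838 × 2.40 = 2011.20
Import duty = 3971.42 + 2011.20 = 5982.62
Buyer bears: origin terminal 897.67 + freight 6197.46 + insurance 446.59 + destination terminal 1224.20 + delivery 1513.29 + duty 5982.62 = 16261.83
Landed cost = invoice 9650.59 + 16261.83 = 25912.42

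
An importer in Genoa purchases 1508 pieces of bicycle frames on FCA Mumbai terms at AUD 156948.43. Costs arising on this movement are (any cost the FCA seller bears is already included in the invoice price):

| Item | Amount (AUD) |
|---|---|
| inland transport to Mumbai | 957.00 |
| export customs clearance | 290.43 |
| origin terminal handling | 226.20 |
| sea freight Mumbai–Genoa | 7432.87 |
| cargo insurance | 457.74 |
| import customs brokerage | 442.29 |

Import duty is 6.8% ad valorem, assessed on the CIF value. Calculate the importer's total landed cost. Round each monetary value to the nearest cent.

FCA: the seller delivers export-cleared goods to the carrier; the buyer bears costs from that point.
Already in the invoice (seller's account under FCA): inland to port, export clearance — exclude.
CIF value = FCA price + origin terminal + freight + insurance = 156948.43 + 226.20 + 7432.87 + 457.74 = 165065.24
Import duty = 165065.24 × 6.8% = 11224.44
Buyer bears: origin terminal 226.20 + freight 7432.87 + insurance 457.74 + brokerage 442.29 + duty 11224.44 = 19783.54
Landed cost = invoice 156948.43 + 19783.54 = 176731.97

Total landed cost: AUD 176731.97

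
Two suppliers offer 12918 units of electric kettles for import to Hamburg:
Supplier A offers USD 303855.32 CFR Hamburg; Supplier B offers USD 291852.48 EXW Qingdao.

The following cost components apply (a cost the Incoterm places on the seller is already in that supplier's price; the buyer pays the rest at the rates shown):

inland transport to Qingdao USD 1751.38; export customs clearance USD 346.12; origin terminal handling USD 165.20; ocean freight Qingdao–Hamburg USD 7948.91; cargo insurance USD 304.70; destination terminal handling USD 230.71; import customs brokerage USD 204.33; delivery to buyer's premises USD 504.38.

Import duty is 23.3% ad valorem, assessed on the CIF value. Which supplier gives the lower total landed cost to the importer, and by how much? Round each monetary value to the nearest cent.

Supplier A (CFR):
CIF value = CFR price + insurance = 303855.32 + 304.70 = 304160.02
Import duty = 304160.02 × 23.3% = 70869.28
Buyer bears (A): 304.70 + 230.71 + 204.33 + 504.38 = 1244.12
Landed cost (A) = invoice 303855.32 + 1244.12 + duty 70869.28 = 375968.72
Supplier B (EXW):
CIF value = EXW price + inland to port + export clearance + origin terminal + freight + insurance = 291852.48 + 1751.38 + 346.12 + 165.20 + 7948.91 + 304.70 = 302368.79
Import duty = 302368.79 × 23.3% = 70451.93
Buyer bears (B): 1751.38 + 346.12 + 165.20 + 7948.91 + 304.70 + 230.71 + 204.33 + 504.38 = 11455.73
Landed cost (B) = invoice 291852.48 + 11455.73 + duty 70451.93 = 373760.14
Difference = |375968.72 − 373760.14| = 2208.58

Supplier B is cheaper by USD 2208.58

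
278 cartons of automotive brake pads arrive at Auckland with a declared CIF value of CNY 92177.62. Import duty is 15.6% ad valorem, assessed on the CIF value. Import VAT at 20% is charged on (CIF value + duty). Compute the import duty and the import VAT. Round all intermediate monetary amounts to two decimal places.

Import duty = 92177.62 × 15.6% = 14379.71
VAT base = CIF + duty = 92177.62 + 14379.71 = 106557.33
Import VAT = 106557.33 × 20% = 21311.47

Import duty: CNY 14379.71; import VAT: CNY 21311.47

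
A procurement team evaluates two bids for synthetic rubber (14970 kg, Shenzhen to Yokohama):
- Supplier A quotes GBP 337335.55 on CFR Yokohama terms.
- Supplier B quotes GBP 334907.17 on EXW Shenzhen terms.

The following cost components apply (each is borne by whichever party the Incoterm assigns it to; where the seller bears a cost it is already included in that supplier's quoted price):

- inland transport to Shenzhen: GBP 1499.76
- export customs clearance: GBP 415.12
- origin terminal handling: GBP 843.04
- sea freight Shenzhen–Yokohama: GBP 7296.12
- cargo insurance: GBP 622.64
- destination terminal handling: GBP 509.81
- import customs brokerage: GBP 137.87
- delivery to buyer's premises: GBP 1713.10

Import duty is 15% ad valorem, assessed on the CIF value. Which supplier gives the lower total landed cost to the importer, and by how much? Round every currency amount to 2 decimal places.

Supplier A (CFR):
CIF value = CFR price + insurance = 337335.55 + 622.64 = 337958.19
Import duty = 337958.19 × 15% = 50693.73
Buyer bears (A): 622.64 + 509.81 + 137.87 + 1713.10 = 2983.42
Landed cost (A) = invoice 337335.55 + 2983.42 + duty 50693.73 = 391012.70
Supplier B (EXW):
CIF value = EXW price + inland to port + export clearance + origin terminal + freight + insurance = 334907.17 + 1499.76 + 415.12 + 843.04 + 7296.12 + 622.64 = 345583.85
Import duty = 345583.85 × 15% = 51837.58
Buyer bears (B): 1499.76 + 415.12 + 843.04 + 7296.12 + 622.64 + 509.81 + 137.87 + 1713.10 = 13037.46
Landed cost (B) = invoice 334907.17 + 13037.46 + duty 51837.58 = 399782.21
Difference = |391012.70 − 399782.21| = 8769.51

Supplier A is cheaper by GBP 8769.51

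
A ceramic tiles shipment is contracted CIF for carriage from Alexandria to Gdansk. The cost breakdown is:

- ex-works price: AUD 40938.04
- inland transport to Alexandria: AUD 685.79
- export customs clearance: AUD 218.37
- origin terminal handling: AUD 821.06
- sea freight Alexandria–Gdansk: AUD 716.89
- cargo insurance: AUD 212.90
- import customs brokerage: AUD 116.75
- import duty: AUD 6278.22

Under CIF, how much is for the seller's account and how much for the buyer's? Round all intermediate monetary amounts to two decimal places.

CIF: the seller pays costs through ocean freight and marine insurance to the destination port.
Seller's account: goods 40938.04 + inland to port 685.79 + export clearance 218.37 + origin terminal 821.06 + freight 716.89 + insurance 212.90 = 43593.05
Buyer's account: brokerage 116.75 + duty 6278.22 = 6394.97

Seller: AUD 43593.05; buyer: AUD 6394.97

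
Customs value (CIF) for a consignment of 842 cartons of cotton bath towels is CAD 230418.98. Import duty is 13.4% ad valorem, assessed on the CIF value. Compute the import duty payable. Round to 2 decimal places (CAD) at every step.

Import duty: CAD 30876.14

Import duty = 230418.98 × 13.4% = 30876.14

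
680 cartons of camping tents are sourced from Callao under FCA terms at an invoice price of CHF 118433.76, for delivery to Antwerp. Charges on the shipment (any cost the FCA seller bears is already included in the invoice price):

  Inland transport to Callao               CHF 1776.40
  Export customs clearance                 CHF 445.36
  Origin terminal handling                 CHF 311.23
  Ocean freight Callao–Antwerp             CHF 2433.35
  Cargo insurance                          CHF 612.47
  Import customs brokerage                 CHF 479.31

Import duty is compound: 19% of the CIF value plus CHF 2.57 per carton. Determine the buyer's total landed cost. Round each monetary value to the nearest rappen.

Total landed cost: CHF 147157.97

FCA: the seller delivers export-cleared goods to the carrier; the buyer bears costs from that point.
Already in the invoice (seller's account under FCA): inland to port, export clearance — exclude.
CIF value = FCA price + origin terminal + freight + insurance = 118433.76 + 311.23 + 2433.35 + 612.47 = 121790.81
Ad valorem component: 121790.81 × 19% = 23140.25
Specific component: 680 × 2.57 = 1747.60
Import duty = 23140.25 + 1747.60 = 24887.85
Buyer bears: origin terminal 311.23 + freight 2433.35 + insurance 612.47 + brokerage 479.31 + duty 24887.85 = 28724.21
Landed cost = invoice 118433.76 + 28724.21 = 147157.97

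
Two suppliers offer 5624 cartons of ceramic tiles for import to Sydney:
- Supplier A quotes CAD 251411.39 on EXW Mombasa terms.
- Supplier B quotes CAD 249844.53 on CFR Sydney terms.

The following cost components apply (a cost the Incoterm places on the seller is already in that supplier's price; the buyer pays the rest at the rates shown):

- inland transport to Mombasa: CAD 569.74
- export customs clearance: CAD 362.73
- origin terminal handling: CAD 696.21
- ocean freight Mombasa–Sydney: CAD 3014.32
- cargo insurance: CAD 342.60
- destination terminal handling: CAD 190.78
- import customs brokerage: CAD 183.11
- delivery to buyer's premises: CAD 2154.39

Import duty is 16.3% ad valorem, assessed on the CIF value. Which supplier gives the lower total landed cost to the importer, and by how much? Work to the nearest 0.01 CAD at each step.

Supplier A (EXW):
CIF value = EXW price + inland to port + export clearance + origin terminal + freight + insurance = 251411.39 + 569.74 + 362.73 + 696.21 + 3014.32 + 342.60 = 256396.99
Import duty = 256396.99 × 16.3% = 41792.71
Buyer bears (A): 569.74 + 362.73 + 696.21 + 3014.32 + 342.60 + 190.78 + 183.11 + 2154.39 = 7513.88
Landed cost (A) = invoice 251411.39 + 7513.88 + duty 41792.71 = 300717.98
Supplier B (CFR):
CIF value = CFR price + insurance = 249844.53 + 342.60 = 250187.13
Import duty = 250187.13 × 16.3% = 40780.50
Buyer bears (B): 342.60 + 190.78 + 183.11 + 2154.39 = 2870.88
Landed cost (B) = invoice 249844.53 + 2870.88 + duty 40780.50 = 293495.91
Difference = |300717.98 − 293495.91| = 7222.07

Supplier B is cheaper by CAD 7222.07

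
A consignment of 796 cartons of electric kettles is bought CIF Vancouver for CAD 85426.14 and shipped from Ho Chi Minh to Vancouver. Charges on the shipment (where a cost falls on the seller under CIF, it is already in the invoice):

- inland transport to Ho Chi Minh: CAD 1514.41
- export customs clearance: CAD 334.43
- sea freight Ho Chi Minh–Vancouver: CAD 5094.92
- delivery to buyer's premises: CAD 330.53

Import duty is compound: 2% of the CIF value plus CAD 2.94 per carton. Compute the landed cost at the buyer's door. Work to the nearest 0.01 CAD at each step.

CIF: the seller pays costs through ocean freight and marine insurance to the destination port.
Already in the invoice (seller's account under CIF): inland to port, export clearance, freight — exclude.
The CIF price already equals the CIF value: 85426.14
Ad valorem component: 85426.14 × 2% = 1708.52
Specific component: 796 × 2.94 = 2340.24
Import duty = 1708.52 + 2340.24 = 4048.76
Buyer bears: delivery 330.53 + duty 4048.76 = 4379.29
Landed cost = invoice 85426.14 + 4379.29 = 89805.43

Total landed cost: CAD 89805.43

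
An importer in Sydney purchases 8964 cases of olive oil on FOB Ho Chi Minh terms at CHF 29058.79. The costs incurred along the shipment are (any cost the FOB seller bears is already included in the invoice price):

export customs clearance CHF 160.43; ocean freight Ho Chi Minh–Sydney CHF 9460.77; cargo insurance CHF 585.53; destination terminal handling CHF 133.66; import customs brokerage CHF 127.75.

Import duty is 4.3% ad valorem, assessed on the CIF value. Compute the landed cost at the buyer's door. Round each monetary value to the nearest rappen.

FOB: the seller bears costs until goods are on board at the origin port; the buyer bears freight, insurance and all costs thereafter.
Already in the invoice (seller's account under FOB): export clearance — exclude.
CIF value = FOB price + freight + insurance = 29058.79 + 9460.77 + 585.53 = 39105.09
Import duty = 39105.09 × 4.3% = 1681.52
Buyer bears: freight 9460.77 + insurance 585.53 + destination terminal 133.66 + brokerage 127.75 + duty 1681.52 = 11989.23
Landed cost = invoice 29058.79 + 11989.23 = 41048.02

Total landed cost: CHF 41048.02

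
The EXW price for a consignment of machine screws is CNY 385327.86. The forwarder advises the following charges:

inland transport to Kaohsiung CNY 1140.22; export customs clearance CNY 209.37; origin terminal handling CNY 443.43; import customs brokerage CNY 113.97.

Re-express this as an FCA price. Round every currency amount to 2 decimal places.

Not relevant to the conversion: origin terminal, brokerage — on the buyer under both terms; not part of either seller's price.
From EXW to FCA, the seller additionally bears: inland to port, export clearance.
FCA price = 385327.86 + 1140.22 + 209.37 = 386677.45

FCA price: CNY 386677.45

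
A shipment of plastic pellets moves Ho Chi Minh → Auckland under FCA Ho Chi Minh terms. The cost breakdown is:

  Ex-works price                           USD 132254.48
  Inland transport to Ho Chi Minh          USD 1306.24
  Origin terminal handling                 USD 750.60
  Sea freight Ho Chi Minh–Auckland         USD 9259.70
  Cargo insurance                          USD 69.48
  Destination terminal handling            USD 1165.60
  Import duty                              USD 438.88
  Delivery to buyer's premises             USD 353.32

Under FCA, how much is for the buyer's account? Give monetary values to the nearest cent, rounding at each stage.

FCA: the seller delivers export-cleared goods to the carrier; the buyer bears costs from that point.
Seller's account: goods 132254.48 + inland to port 1306.24 = 133560.72
Buyer's account: origin terminal 750.60 + freight 9259.70 + insurance 69.48 + destination terminal 1165.60 + duty 438.88 + delivery 353.32 = 12037.58

Buyer's account: USD 12037.58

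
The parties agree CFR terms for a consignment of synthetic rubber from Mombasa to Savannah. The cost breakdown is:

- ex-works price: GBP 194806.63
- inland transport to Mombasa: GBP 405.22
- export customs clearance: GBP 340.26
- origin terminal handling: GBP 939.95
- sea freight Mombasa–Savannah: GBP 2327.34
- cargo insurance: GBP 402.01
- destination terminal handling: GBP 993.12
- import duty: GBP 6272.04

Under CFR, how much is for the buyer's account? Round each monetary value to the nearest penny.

CFR: the seller pays costs through ocean freight to the destination port, but not insurance.
Seller's account: goods 194806.63 + inland to port 405.22 + export clearance 340.26 + origin terminal 939.95 + freight 2327.34 = 198819.40
Buyer's account: insurance 402.01 + destination terminal 993.12 + duty 6272.04 = 7667.17

Buyer's account: GBP 7667.17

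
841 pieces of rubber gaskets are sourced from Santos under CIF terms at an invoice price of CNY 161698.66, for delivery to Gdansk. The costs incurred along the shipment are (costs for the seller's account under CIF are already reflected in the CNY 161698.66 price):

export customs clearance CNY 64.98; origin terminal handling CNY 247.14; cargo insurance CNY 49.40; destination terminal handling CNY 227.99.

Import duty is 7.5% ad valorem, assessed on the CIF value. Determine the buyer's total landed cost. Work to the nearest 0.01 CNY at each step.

Total landed cost: CNY 174054.05

CIF: the seller pays costs through ocean freight and marine insurance to the destination port.
Already in the invoice (seller's account under CIF): export clearance, origin terminal, insurance — exclude.
The CIF price already equals the CIF value: 161698.66
Import duty = 161698.66 × 7.5% = 12127.40
Buyer bears: destination terminal 227.99 + duty 12127.40 = 12355.39
Landed cost = invoice 161698.66 + 12355.39 = 174054.05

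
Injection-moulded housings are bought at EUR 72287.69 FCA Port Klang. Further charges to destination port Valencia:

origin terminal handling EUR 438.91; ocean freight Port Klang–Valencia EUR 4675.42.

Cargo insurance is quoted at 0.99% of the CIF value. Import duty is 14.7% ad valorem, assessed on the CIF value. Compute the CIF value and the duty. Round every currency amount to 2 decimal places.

CIF value: EUR 78175.96; import duty: EUR 11491.87

Let C be the CIF value. C = FCA price + pre-shipment costs + freight + 0.99% × C
C − 0.99% × C = 72287.69 + 438.91 + 4675.42
0.9901 × C = 77402.02
C = 77402.02 / 0.9901 = 78175.96
Insurance premium = 0.99% × 78175.96 = 773.94
Import duty = 78175.96 × 14.7% = 11491.87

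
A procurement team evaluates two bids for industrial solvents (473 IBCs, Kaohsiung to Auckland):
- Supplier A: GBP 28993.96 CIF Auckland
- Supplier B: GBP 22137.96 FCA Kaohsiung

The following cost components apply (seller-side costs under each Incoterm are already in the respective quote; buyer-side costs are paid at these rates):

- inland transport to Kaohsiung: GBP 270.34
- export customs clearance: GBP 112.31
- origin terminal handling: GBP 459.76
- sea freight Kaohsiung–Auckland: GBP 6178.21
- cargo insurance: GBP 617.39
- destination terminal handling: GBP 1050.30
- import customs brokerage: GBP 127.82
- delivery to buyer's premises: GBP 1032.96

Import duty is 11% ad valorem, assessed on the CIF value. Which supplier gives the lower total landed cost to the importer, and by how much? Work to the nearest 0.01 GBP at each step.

Supplier A (CIF):
The CIF price already equals the CIF value: 28993.96
Import duty = 28993.96 × 11% = 3189.34
Buyer bears (A): 1050.30 + 127.82 + 1032.96 = 2211.08
Landed cost (A) = invoice 28993.96 + 2211.08 + duty 3189.34 = 34394.38
Supplier B (FCA):
CIF value = FCA price + origin terminal + freight + insurance = 22137.96 + 459.76 + 6178.21 + 617.39 = 29393.32
Import duty = 29393.32 × 11% = 3233.27
Buyer bears (B): 459.76 + 6178.21 + 617.39 + 1050.30 + 127.82 + 1032.96 = 9466.44
Landed cost (B) = invoice 22137.96 + 9466.44 + duty 3233.27 = 34837.67
Difference = |34394.38 − 34837.67| = 443.29

Supplier A is cheaper by GBP 443.29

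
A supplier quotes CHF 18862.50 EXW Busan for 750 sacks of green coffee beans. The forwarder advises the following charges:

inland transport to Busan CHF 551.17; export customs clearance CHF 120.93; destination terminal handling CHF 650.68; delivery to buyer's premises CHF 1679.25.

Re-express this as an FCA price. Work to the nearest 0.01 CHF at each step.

FCA price: CHF 19534.60

Not relevant to the conversion: destination terminal, delivery — on the buyer under both terms; not part of either seller's price.
From EXW to FCA, the seller additionally bears: inland to port, export clearance.
FCA price = 18862.50 + 551.17 + 120.93 = 19534.60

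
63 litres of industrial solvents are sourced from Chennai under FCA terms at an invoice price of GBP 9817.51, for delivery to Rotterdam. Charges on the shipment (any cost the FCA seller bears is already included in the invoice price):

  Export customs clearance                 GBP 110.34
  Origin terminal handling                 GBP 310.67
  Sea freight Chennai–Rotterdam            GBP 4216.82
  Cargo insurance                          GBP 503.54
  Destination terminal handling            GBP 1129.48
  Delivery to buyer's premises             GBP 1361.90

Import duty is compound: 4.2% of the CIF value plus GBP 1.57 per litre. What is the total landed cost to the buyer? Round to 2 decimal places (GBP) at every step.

FCA: the seller delivers export-cleared goods to the carrier; the buyer bears costs from that point.
Already in the invoice (seller's account under FCA): export clearance — exclude.
CIF value = FCA price + origin terminal + freight + insurance = 9817.51 + 310.67 + 4216.82 + 503.54 = 14848.54
Ad valorem component: 14848.54 × 4.2% = 623.64
Specific component: 63 × 1.57 = 98.91
Import duty = 623.64 + 98.91 = 722.55
Buyer bears: origin terminal 310.67 + freight 4216.82 + insurance 503.54 + destination terminal 1129.48 + delivery 1361.90 + duty 722.55 = 8244.96
Landed cost = invoice 9817.51 + 8244.96 = 18062.47

Total landed cost: GBP 18062.47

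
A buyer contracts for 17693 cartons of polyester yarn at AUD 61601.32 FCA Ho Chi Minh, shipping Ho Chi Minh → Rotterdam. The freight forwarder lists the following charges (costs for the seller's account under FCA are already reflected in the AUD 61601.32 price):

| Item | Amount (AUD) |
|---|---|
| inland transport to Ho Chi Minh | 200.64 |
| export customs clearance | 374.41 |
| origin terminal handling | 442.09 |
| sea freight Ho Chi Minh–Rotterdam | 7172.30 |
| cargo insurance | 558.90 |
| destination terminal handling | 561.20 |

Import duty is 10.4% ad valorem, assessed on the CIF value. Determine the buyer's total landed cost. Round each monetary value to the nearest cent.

FCA: the seller delivers export-cleared goods to the carrier; the buyer bears costs from that point.
Already in the invoice (seller's account under FCA): inland to port, export clearance — exclude.
CIF value = FCA price + origin terminal + freight + insurance = 61601.32 + 442.09 + 7172.30 + 558.90 = 69774.61
Import duty = 69774.61 × 10.4% = 7256.56
Buyer bears: origin terminal 442.09 + freight 7172.30 + insurance 558.90 + destination terminal 561.20 + duty 7256.56 = 15991.05
Landed cost = invoice 61601.32 + 15991.05 = 77592.37

Total landed cost: AUD 77592.37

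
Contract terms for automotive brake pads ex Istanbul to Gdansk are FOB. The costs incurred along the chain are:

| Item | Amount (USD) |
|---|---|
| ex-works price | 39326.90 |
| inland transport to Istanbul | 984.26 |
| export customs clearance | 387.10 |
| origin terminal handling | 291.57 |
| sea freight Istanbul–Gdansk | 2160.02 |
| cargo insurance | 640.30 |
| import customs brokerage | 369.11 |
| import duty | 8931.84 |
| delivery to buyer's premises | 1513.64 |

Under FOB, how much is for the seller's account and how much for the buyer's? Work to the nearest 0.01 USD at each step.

Seller: USD 40989.83; buyer: USD 13614.91

FOB: the seller bears costs until goods are on board at the origin port; the buyer bears freight, insurance and all costs thereafter.
Seller's account: goods 39326.90 + inland to port 984.26 + export clearance 387.10 + origin terminal 291.57 = 40989.83
Buyer's account: freight 2160.02 + insurance 640.30 + brokerage 369.11 + duty 8931.84 + delivery 1513.64 = 13614.91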